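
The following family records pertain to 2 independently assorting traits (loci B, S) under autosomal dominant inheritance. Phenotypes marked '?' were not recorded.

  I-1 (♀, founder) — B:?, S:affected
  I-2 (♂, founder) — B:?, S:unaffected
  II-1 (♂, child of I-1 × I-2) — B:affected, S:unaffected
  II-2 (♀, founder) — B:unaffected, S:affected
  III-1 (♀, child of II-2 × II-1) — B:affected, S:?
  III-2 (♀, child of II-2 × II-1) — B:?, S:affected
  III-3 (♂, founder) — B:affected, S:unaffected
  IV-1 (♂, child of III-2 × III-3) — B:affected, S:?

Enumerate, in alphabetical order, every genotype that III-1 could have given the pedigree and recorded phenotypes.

III-1 ∈ {Bb Ss, Bb ss}

B/I-1 ? ·: bb|Bb|BB
B/I-2 ? ·: bb|Bb|BB
B/II-1 aff I-1×I-2: Bb|BB
B/II-2 un ·: bb
B/III-1 aff II-2×II-1: Bb
B/III-2 ? II-2×II-1: bb|Bb
B/III-3 aff ·: Bb|BB
B/IV-1 aff III-2×III-3: Bb|BB
⇒ B over [I-1,I-2,II-1,II-2,III-1,III-2,III-3,IV-1]: 58 consistent
S/I-1 aff ·: Ss
S/I-2 un ·: ss
S/II-1 un I-1×I-2: ss
S/II-2 aff ·: Ss|SS
S/III-1 ? II-2×II-1: ss|Ss
S/III-2 aff II-2×II-1: Ss
S/III-3 un ·: ss
S/IV-1 ? III-2×III-3: ss|Ss
⇒ S over [I-1,I-2,II-1,II-2,III-1,III-2,III-3,IV-1]: 6 consistent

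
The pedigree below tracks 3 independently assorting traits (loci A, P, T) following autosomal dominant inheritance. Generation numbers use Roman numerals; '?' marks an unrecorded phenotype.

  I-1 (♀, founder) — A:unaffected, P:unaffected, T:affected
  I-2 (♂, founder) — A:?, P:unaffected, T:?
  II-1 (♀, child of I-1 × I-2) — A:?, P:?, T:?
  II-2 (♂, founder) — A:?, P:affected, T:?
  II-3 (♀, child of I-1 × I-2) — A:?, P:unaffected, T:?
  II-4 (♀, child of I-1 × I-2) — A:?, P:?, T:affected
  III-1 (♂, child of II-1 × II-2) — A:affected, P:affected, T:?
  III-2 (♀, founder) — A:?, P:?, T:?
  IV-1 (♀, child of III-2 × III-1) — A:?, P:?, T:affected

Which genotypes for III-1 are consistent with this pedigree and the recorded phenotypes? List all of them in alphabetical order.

III-1 ∈ {AA Pp TT, AA Pp Tt, AA Pp tt, Aa Pp TT, Aa Pp Tt, Aa Pp tt}

A/I-1 un ·: aa
A/I-2 ? ·: aa|Aa|AA
A/II-1 ? I-1×I-2: aa|Aa
A/II-2 ? ·: aa|Aa|AA
A/II-3 ? I-1×I-2: aa|Aa
A/II-4 ? I-1×I-2: aa|Aa
A/III-1 aff II-1×II-2: Aa|AA
A/III-2 ? ·: aa|Aa|AA
A/IV-1 ? III-2×III-1: aa|Aa|AA
⇒ A over [I-1,I-2,II-1,II-2,II-3,II-4,III-1,III-2,IV-1]: 215 consistent
P/I-1 un ·: pp
P/I-2 un ·: pp
P/II-1 ? I-1×I-2: pp
P/II-2 aff ·: Pp|PP
P/II-3 un I-1×I-2: pp
P/II-4 ? I-1×I-2: pp
P/III-1 aff II-1×II-2: Pp
P/III-2 ? ·: pp|Pp|PP
P/IV-1 ? III-2×III-1: pp|Pp|PP
⇒ P over [I-1,I-2,II-1,II-2,II-3,II-4,III-1,III-2,IV-1]: 14 consistent
T/I-1 aff ·: Tt|TT
T/I-2 ? ·: tt|Tt|TT
T/II-1 ? I-1×I-2: tt|Tt|TT
T/II-2 ? ·: tt|Tt|TT
T/II-3 ? I-1×I-2: tt|Tt|TT
T/II-4 aff I-1×I-2: Tt|TT
T/III-1 ? II-1×II-2: tt|Tt|TT
T/III-2 ? ·: tt|Tt|TT
T/IV-1 aff III-2×III-1: Tt|TT
⇒ T over [I-1,I-2,II-1,II-2,II-3,II-4,III-1,III-2,IV-1]: 841 consistent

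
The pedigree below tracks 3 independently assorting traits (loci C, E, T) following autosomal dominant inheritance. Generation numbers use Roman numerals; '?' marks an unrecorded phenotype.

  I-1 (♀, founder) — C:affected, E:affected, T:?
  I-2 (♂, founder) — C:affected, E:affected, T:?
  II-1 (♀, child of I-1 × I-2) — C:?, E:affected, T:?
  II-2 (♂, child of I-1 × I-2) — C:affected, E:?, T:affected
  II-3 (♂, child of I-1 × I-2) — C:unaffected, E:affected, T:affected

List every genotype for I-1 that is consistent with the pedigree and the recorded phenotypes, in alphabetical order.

C/I-1 aff ·: Cc
C/I-2 aff ·: Cc
C/II-1 ? I-1×I-2: cc|Cc|CC
C/II-2 aff I-1×I-2: Cc|CC
C/II-3 un I-1×I-2: cc
⇒ C over [I-1,I-2,II-1,II-2,II-3]: 6 consistent
E/I-1 aff ·: Ee|EE
E/I-2 aff ·: Ee|EE
E/II-1 aff I-1×I-2: Ee|EE
E/II-2 ? I-1×I-2: ee|Ee|EE
E/II-3 aff I-1×I-2: Ee|EE
⇒ E over [I-1,I-2,II-1,II-2,II-3]: 29 consistent
T/I-1 ? ·: tt|Tt|TT
T/I-2 ? ·: tt|Tt|TT
T/II-1 ? I-1×I-2: tt|Tt|TT
T/II-2 aff I-1×I-2: Tt|TT
T/II-3 aff I-1×I-2: Tt|TT
⇒ T over [I-1,I-2,II-1,II-2,II-3]: 35 consistent

I-1 ∈ {Cc EE TT, Cc EE Tt, Cc EE tt, Cc Ee TT, Cc Ee Tt, Cc Ee tt}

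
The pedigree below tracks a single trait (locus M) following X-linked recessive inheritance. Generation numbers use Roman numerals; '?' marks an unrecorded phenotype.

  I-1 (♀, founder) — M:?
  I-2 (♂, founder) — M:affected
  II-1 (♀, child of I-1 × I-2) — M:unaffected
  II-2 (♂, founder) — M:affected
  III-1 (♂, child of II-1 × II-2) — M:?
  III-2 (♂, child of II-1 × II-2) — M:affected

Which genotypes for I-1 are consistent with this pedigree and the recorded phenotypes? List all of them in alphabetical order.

I-1 ∈ {X^MX^M, X^MX^m}

M/I-1 ? ·: X^MX^M|X^MX^m
M/I-2 aff ·: X^mY
M/II-1 un I-1×I-2: X^MX^m
M/II-2 aff ·: X^mY
M/III-1 ? II-1×II-2: X^MY|X^mY
M/III-2 aff II-1×II-2: X^mY
⇒ M over [I-1,I-2,II-1,II-2,III-1,III-2]: 4 consistent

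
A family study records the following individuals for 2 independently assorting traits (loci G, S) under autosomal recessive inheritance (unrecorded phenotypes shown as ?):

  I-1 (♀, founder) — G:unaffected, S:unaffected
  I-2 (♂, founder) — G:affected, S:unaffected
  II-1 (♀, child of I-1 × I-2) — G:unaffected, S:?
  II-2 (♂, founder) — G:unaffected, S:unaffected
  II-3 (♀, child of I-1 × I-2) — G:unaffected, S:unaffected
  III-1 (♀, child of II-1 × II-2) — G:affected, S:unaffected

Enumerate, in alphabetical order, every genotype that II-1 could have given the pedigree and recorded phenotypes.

G/I-1 un ·: GG|Gg
G/I-2 aff ·: gg
G/II-1 un I-1×I-2: Gg
G/II-2 un ·: Gg
G/II-3 un I-1×I-2: Gg
G/III-1 aff II-1×II-2: gg
⇒ G over [I-1,I-2,II-1,II-2,II-3,III-1]: 2 consistent
S/I-1 un ·: SS|Ss
S/I-2 un ·: SS|Ss
S/II-1 ? I-1×I-2: SS|Ss|ss
S/II-2 un ·: SS|Ss
S/II-3 un I-1×I-2: SS|Ss
S/III-1 un II-1×II-2: SS|Ss
⇒ S over [I-1,I-2,II-1,II-2,II-3,III-1]: 49 consistent

II-1 ∈ {Gg SS, Gg Ss, Gg ss}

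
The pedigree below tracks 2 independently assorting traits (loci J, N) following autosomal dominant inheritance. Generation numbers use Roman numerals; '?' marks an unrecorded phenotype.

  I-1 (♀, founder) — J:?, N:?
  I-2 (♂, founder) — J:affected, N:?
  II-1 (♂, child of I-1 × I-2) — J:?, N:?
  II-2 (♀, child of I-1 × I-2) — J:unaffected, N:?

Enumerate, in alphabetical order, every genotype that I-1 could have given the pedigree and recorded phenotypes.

J/I-1 ? ·: jj|Jj
J/I-2 aff ·: Jj
J/II-1 ? I-1×I-2: jj|Jj|JJ
J/II-2 un I-1×I-2: jj
⇒ J over [I-1,I-2,II-1,II-2]: 5 consistent
N/I-1 ? ·: nn|Nn|NN
N/I-2 ? ·: nn|Nn|NN
N/II-1 ? I-1×I-2: nn|Nn|NN
N/II-2 ? I-1×I-2: nn|Nn|NN
⇒ N over [I-1,I-2,II-1,II-2]: 29 consistent

I-1 ∈ {Jj NN, Jj Nn, Jj nn, jj NN, jj Nn, jj nn}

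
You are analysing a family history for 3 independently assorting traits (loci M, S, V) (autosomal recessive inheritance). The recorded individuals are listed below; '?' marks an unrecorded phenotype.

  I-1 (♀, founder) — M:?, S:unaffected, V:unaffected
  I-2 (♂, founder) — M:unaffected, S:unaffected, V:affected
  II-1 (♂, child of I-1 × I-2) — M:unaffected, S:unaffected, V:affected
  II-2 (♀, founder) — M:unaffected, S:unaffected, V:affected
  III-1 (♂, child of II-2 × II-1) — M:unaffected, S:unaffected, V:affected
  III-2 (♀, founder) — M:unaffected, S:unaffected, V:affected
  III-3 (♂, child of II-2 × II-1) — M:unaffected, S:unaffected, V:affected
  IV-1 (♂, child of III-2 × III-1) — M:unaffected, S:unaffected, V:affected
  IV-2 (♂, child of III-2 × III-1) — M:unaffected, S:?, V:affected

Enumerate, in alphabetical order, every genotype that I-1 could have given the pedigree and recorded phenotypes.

M/I-1 ? ·: MM|Mm|mm
M/I-2 un ·: MM|Mm
M/II-1 un I-1×I-2: MM|Mm
M/II-2 un ·: MM|Mm
M/III-1 un II-2×II-1: MM|Mm
M/III-2 un ·: MM|Mm
M/III-3 un II-2×II-1: MM|Mm
M/IV-1 un III-2×III-1: MM|Mm
M/IV-2 un III-2×III-1: MM|Mm
⇒ M over [I-1,I-2,II-1,II-2,III-1,III-2,III-3,IV-1,IV-2]: 384 consistent
S/I-1 un ·: SS|Ss
S/I-2 un ·: SS|Ss
S/II-1 un I-1×I-2: SS|Ss
S/II-2 un ·: SS|Ss
S/III-1 un II-2×II-1: SS|Ss
S/III-2 un ·: SS|Ss
S/III-3 un II-2×II-1: SS|Ss
S/IV-1 un III-2×III-1: SS|Ss
S/IV-2 ? III-2×III-1: SS|Ss|ss
⇒ S over [I-1,I-2,II-1,II-2,III-1,III-2,III-3,IV-1,IV-2]: 320 consistent
V/I-1 un ·: Vv
V/I-2 aff ·: vv
V/II-1 aff I-1×I-2: vv
V/II-2 aff ·: vv
V/III-1 aff II-2×II-1: vv
V/III-2 aff ·: vv
V/III-3 aff II-2×II-1: vv
V/IV-1 aff III-2×III-1: vv
V/IV-2 aff III-2×III-1: vv
⇒ V over [I-1,I-2,II-1,II-2,III-1,III-2,III-3,IV-1,IV-2]: 1 consistent

I-1 ∈ {MM SS Vv, MM Ss Vv, Mm SS Vv, Mm Ss Vv, mm SS Vv, mm Ss Vv}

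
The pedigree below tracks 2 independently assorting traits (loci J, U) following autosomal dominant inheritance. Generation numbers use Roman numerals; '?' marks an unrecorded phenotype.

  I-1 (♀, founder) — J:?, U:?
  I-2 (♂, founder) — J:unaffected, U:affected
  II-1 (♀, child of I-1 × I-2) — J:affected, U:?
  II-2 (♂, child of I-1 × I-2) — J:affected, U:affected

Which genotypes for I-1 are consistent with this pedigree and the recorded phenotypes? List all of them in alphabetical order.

I-1 ∈ {JJ UU, JJ Uu, JJ uu, Jj UU, Jj Uu, Jj uu}

J/I-1 ? ·: Jj|JJ
J/I-2 un ·: jj
J/II-1 aff I-1×I-2: Jj
J/II-2 aff I-1×I-2: Jj
⇒ J over [I-1,I-2,II-1,II-2]: 2 consistent
U/I-1 ? ·: uu|Uu|UU
U/I-2 aff ·: Uu|UU
U/II-1 ? I-1×I-2: uu|Uu|UU
U/II-2 aff I-1×I-2: Uu|UU
⇒ U over [I-1,I-2,II-1,II-2]: 18 consistent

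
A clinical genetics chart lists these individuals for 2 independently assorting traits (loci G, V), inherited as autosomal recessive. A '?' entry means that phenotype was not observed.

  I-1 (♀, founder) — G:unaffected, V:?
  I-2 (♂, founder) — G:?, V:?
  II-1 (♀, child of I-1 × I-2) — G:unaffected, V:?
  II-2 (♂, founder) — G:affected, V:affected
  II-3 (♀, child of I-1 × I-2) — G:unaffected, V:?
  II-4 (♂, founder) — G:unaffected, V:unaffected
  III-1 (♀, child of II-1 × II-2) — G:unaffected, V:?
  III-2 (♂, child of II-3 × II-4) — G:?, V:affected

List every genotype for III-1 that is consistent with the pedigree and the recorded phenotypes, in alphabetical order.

G/I-1 un ·: GG|Gg
G/I-2 ? ·: GG|Gg|gg
G/II-1 un I-1×I-2: GG|Gg
G/II-2 aff ·: gg
G/II-3 un I-1×I-2: GG|Gg
G/II-4 un ·: GG|Gg
G/III-1 un II-1×II-2: Gg
G/III-2 ? II-3×II-4: GG|Gg|gg
⇒ G over [I-1,I-2,II-1,II-2,II-3,II-4,III-1,III-2]: 61 consistent
V/I-1 ? ·: VV|Vv|vv
V/I-2 ? ·: VV|Vv|vv
V/II-1 ? I-1×I-2: VV|Vv|vv
V/II-2 aff ·: vv
V/II-3 ? I-1×I-2: Vv|vv
V/II-4 un ·: Vv
V/III-1 ? II-1×II-2: Vv|vv
V/III-2 aff II-3×II-4: vv
⇒ V over [I-1,I-2,II-1,II-2,II-3,II-4,III-1,III-2]: 31 consistent

III-1 ∈ {Gg Vv, Gg vv}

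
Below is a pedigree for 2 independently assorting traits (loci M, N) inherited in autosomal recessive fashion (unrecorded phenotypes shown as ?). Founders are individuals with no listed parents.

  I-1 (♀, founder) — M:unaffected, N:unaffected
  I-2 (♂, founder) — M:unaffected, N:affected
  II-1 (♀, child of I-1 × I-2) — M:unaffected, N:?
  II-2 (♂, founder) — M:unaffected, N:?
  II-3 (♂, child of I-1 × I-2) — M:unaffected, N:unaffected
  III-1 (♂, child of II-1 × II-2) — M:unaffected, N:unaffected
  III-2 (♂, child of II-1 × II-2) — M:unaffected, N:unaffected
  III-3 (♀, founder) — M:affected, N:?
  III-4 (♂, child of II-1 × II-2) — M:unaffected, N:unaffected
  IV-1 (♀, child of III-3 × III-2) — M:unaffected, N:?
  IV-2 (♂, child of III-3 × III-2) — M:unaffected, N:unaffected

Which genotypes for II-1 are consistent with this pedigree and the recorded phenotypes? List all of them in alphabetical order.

II-1 ∈ {MM Nn, MM nn, Mm Nn, Mm nn}

M/I-1 un ·: MM|Mm
M/I-2 un ·: MM|Mm
M/II-1 un I-1×I-2: MM|Mm
M/II-2 un ·: MM|Mm
M/II-3 un I-1×I-2: MM|Mm
M/III-1 un II-1×II-2: MM|Mm
M/III-2 un II-1×II-2: MM|Mm
M/III-3 aff ·: mm
M/III-4 un II-1×II-2: MM|Mm
M/IV-1 un III-3×III-2: Mm
M/IV-2 un III-3×III-2: Mm
⇒ M over [I-1,I-2,II-1,II-2,II-3,III-1,III-2,III-3,III-4,IV-1,IV-2]: 159 consistent
N/I-1 un ·: NN|Nn
N/I-2 aff ·: nn
N/II-1 ? I-1×I-2: Nn|nn
N/II-2 ? ·: NN|Nn|nn
N/II-3 un I-1×I-2: Nn
N/III-1 un II-1×II-2: NN|Nn
N/III-2 un II-1×II-2: NN|Nn
N/III-3 ? ·: NN|Nn|nn
N/III-4 un II-1×II-2: NN|Nn
N/IV-1 ? III-3×III-2: NN|Nn|nn
N/IV-2 un III-3×III-2: NN|Nn
⇒ N over [I-1,I-2,II-1,II-2,II-3,III-1,III-2,III-3,III-4,IV-1,IV-2]: 336 consistent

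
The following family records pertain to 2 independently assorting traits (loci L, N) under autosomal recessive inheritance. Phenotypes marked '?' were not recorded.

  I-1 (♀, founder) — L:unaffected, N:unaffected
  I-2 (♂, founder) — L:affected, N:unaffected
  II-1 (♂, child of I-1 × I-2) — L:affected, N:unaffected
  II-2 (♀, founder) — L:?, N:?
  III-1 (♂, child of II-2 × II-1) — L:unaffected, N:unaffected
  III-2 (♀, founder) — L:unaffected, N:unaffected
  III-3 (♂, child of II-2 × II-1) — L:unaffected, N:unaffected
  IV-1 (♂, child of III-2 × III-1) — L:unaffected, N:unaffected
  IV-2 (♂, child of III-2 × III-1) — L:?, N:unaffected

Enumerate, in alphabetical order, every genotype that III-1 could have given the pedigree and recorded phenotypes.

III-1 ∈ {Ll NN, Ll Nn}

L/I-1 un ·: Ll
L/I-2 aff ·: ll
L/II-1 aff I-1×I-2: ll
L/II-2 ? ·: LL|Ll
L/III-1 un II-2×II-1: Ll
L/III-2 un ·: LL|Ll
L/III-3 un II-2×II-1: Ll
L/IV-1 un III-2×III-1: LL|Ll
L/IV-2 ? III-2×III-1: LL|Ll|ll
⇒ L over [I-1,I-2,II-1,II-2,III-1,III-2,III-3,IV-1,IV-2]: 20 consistent
N/I-1 un ·: NN|Nn
N/I-2 un ·: NN|Nn
N/II-1 un I-1×I-2: NN|Nn
N/II-2 ? ·: NN|Nn|nn
N/III-1 un II-2×II-1: NN|Nn
N/III-2 un ·: NN|Nn
N/III-3 un II-2×II-1: NN|Nn
N/IV-1 un III-2×III-1: NN|Nn
N/IV-2 un III-2×III-1: NN|Nn
⇒ N over [I-1,I-2,II-1,II-2,III-1,III-2,III-3,IV-1,IV-2]: 336 consistent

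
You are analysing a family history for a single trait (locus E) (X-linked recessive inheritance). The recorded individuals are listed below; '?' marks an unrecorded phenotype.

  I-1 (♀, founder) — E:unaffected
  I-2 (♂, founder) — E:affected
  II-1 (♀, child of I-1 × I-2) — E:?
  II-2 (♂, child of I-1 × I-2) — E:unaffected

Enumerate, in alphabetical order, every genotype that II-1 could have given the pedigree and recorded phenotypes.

II-1 ∈ {X^EX^e, X^eX^e}

E/I-1 un ·: X^EX^E|X^EX^e
E/I-2 aff ·: X^eY
E/II-1 ? I-1×I-2: X^EX^e|X^eX^e
E/II-2 un I-1×I-2: X^EY
⇒ E over [I-1,I-2,II-1,II-2]: 3 consistent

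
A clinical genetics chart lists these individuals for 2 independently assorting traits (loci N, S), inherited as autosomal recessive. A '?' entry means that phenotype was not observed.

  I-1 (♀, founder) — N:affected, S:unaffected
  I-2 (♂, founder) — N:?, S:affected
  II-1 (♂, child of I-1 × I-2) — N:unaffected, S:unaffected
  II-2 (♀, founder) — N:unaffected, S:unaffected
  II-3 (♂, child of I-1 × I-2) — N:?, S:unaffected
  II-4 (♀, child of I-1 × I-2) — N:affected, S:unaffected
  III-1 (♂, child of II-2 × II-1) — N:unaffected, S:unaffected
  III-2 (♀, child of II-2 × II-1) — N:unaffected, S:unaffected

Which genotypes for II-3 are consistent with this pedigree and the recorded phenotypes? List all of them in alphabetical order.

N/I-1 aff ·: nn
N/I-2 ? ·: Nn
N/II-1 un I-1×I-2: Nn
N/II-2 un ·: NN|Nn
N/II-3 ? I-1×I-2: Nn|nn
N/II-4 aff I-1×I-2: nn
N/III-1 un II-2×II-1: NN|Nn
N/III-2 un II-2×II-1: NN|Nn
⇒ N over [I-1,I-2,II-1,II-2,II-3,II-4,III-1,III-2]: 16 consistent
S/I-1 un ·: SS|Ss
S/I-2 aff ·: ss
S/II-1 un I-1×I-2: Ss
S/II-2 un ·: SS|Ss
S/II-3 un I-1×I-2: Ss
S/II-4 un I-1×I-2: Ss
S/III-1 un II-2×II-1: SS|Ss
S/III-2 un II-2×II-1: SS|Ss
⇒ S over [I-1,I-2,II-1,II-2,II-3,II-4,III-1,III-2]: 16 consistent

II-3 ∈ {Nn Ss, nn Ss}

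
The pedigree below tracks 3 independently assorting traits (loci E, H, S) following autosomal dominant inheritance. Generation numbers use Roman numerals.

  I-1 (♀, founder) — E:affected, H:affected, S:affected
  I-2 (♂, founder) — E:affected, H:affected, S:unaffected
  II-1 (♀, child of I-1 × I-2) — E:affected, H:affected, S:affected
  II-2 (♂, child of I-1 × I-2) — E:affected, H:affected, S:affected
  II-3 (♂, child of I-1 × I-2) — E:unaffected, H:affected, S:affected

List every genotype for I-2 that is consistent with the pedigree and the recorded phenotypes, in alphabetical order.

E/I-1 aff ·: Ee
E/I-2 aff ·: Ee
E/II-1 aff I-1×I-2: Ee|EE
E/II-2 aff I-1×I-2: Ee|EE
E/II-3 un I-1×I-2: ee
⇒ E over [I-1,I-2,II-1,II-2,II-3]: 4 consistent
H/I-1 aff ·: Hh|HH
H/I-2 aff ·: Hh|HH
H/II-1 aff I-1×I-2: Hh|HH
H/II-2 aff I-1×I-2: Hh|HH
H/II-3 aff I-1×I-2: Hh|HH
⇒ H over [I-1,I-2,II-1,II-2,II-3]: 25 consistent
S/I-1 aff ·: Ss|SS
S/I-2 un ·: ss
S/II-1 aff I-1×I-2: Ss
S/II-2 aff I-1×I-2: Ss
S/II-3 aff I-1×I-2: Ss
⇒ S over [I-1,I-2,II-1,II-2,II-3]: 2 consistent

I-2 ∈ {Ee HH ss, Ee Hh ss}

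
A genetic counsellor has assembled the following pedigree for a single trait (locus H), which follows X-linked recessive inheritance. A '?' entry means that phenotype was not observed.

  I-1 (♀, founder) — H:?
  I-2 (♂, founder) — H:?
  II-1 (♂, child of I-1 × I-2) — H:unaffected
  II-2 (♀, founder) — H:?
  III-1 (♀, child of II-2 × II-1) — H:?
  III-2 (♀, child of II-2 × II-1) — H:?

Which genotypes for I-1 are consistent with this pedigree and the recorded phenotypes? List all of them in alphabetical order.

H/I-1 ? ·: X^HX^H|X^HX^h
H/I-2 ? ·: X^HY|X^hY
H/II-1 un I-1×I-2: X^HY
H/II-2 ? ·: X^HX^H|X^HX^h|X^hX^h
H/III-1 ? II-2×II-1: X^HX^H|X^HX^h
H/III-2 ? II-2×II-1: X^HX^H|X^HX^h
⇒ H over [I-1,I-2,II-1,II-2,III-1,III-2]: 24 consistent

I-1 ∈ {X^HX^H, X^HX^h}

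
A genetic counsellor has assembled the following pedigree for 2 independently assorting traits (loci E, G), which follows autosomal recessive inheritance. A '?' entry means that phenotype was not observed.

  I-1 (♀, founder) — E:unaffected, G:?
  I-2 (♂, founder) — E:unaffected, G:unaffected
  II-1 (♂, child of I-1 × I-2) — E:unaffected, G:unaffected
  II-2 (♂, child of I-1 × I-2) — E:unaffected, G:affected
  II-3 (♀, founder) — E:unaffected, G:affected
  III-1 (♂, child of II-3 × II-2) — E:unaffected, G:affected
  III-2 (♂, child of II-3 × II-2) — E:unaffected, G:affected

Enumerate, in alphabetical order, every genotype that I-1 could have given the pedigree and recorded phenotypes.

E/I-1 un ·: EE|Ee
E/I-2 un ·: EE|Ee
E/II-1 un I-1×I-2: EE|Ee
E/II-2 un I-1×I-2: EE|Ee
E/II-3 un ·: EE|Ee
E/III-1 un II-3×II-2: EE|Ee
E/III-2 un II-3×II-2: EE|Ee
⇒ E over [I-1,I-2,II-1,II-2,II-3,III-1,III-2]: 83 consistent
G/I-1 ? ·: Gg|gg
G/I-2 un ·: Gg
G/II-1 un I-1×I-2: GG|Gg
G/II-2 aff I-1×I-2: gg
G/II-3 aff ·: gg
G/III-1 aff II-3×II-2: gg
G/III-2 aff II-3×II-2: gg
⇒ G over [I-1,I-2,II-1,II-2,II-3,III-1,III-2]: 3 consistent

I-1 ∈ {EE Gg, EE gg, Ee Gg, Ee gg}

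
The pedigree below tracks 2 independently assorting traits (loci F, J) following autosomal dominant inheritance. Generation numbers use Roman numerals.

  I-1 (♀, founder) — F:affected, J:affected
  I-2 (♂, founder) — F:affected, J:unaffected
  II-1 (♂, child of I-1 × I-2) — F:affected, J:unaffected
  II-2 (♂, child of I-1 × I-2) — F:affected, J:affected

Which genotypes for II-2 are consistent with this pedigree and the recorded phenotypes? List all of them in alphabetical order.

F/I-1 aff ·: Ff|FF
F/I-2 aff ·: Ff|FF
F/II-1 aff I-1×I-2: Ff|FF
F/II-2 aff I-1×I-2: Ff|FF
⇒ F over [I-1,I-2,II-1,II-2]: 13 consistent
J/I-1 aff ·: Jj
J/I-2 un ·: jj
J/II-1 un I-1×I-2: jj
J/II-2 aff I-1×I-2: Jj
⇒ J over [I-1,I-2,II-1,II-2]: 1 consistent

II-2 ∈ {FF Jj, Ff Jj}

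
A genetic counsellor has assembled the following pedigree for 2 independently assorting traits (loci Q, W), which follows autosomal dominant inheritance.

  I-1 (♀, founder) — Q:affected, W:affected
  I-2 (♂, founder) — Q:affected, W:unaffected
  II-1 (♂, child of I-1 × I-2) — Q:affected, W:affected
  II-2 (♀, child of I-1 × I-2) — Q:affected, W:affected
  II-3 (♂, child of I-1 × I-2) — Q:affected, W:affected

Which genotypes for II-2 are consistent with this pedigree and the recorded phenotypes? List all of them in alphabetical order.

II-2 ∈ {QQ Ww, Qq Ww}

Q/I-1 aff ·: Qq|QQ
Q/I-2 aff ·: Qq|QQ
Q/II-1 aff I-1×I-2: Qq|QQ
Q/II-2 aff I-1×I-2: Qq|QQ
Q/II-3 aff I-1×I-2: Qq|QQ
⇒ Q over [I-1,I-2,II-1,II-2,II-3]: 25 consistent
W/I-1 aff ·: Ww|WW
W/I-2 un ·: ww
W/II-1 aff I-1×I-2: Ww
W/II-2 aff I-1×I-2: Ww
W/II-3 aff I-1×I-2: Ww
⇒ W over [I-1,I-2,II-1,II-2,II-3]: 2 consistent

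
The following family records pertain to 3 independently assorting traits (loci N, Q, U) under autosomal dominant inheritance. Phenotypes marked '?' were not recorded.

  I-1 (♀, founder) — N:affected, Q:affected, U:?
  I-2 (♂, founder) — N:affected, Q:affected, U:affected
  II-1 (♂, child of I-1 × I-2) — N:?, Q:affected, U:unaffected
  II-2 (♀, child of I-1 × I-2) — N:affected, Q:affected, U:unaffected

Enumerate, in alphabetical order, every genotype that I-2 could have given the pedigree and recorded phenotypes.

N/I-1 aff ·: Nn|NN
N/I-2 aff ·: Nn|NN
N/II-1 ? I-1×I-2: nn|Nn|NN
N/II-2 aff I-1×I-2: Nn|NN
⇒ N over [I-1,I-2,II-1,II-2]: 15 consistent
Q/I-1 aff ·: Qq|QQ
Q/I-2 aff ·: Qq|QQ
Q/II-1 aff I-1×I-2: Qq|QQ
Q/II-2 aff I-1×I-2: Qq|QQ
⇒ Q over [I-1,I-2,II-1,II-2]: 13 consistent
U/I-1 ? ·: uu|Uu
U/I-2 aff ·: Uu
U/II-1 un I-1×I-2: uu
U/II-2 un I-1×I-2: uu
⇒ U over [I-1,I-2,II-1,II-2]: 2 consistent

I-2 ∈ {NN QQ Uu, NN Qq Uu, Nn QQ Uu, Nn Qq Uu}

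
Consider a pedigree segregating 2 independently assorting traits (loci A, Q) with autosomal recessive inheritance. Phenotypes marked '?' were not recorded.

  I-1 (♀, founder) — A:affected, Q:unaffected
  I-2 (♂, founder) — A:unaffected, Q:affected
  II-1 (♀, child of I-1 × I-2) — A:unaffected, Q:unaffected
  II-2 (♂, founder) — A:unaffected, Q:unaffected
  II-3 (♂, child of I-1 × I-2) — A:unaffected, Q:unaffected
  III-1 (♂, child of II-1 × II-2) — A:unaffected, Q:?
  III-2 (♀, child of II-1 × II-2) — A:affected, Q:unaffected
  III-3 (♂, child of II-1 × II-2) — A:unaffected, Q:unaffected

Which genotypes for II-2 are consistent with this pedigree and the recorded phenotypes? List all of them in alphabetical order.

A/I-1 aff ·: aa
A/I-2 un ·: AA|Aa
A/II-1 un I-1×I-2: Aa
A/II-2 un ·: Aa
A/II-3 un I-1×I-2: Aa
A/III-1 un II-1×II-2: AA|Aa
A/III-2 aff II-1×II-2: aa
A/III-3 un II-1×II-2: AA|Aa
⇒ A over [I-1,I-2,II-1,II-2,II-3,III-1,III-2,III-3]: 8 consistent
Q/I-1 un ·: QQ|Qq
Q/I-2 aff ·: qq
Q/II-1 un I-1×I-2: Qq
Q/II-2 un ·: QQ|Qq
Q/II-3 un I-1×I-2: Qq
Q/III-1 ? II-1×II-2: QQ|Qq|qq
Q/III-2 un II-1×II-2: QQ|Qq
Q/III-3 un II-1×II-2: QQ|Qq
⇒ Q over [I-1,I-2,II-1,II-2,II-3,III-1,III-2,III-3]: 40 consistent

II-2 ∈ {Aa QQ, Aa Qq}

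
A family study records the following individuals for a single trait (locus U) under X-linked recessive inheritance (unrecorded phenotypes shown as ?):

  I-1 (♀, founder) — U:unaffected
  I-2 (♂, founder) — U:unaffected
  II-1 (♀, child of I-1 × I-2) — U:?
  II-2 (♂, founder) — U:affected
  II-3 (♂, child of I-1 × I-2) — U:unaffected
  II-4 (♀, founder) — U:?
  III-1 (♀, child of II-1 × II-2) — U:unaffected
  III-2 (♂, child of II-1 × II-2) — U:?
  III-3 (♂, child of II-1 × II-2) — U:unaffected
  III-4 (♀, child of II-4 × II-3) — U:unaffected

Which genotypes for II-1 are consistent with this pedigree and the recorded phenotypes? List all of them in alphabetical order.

II-1 ∈ {X^UX^U, X^UX^u}

U/I-1 un ·: X^UX^U|X^UX^u
U/I-2 un ·: X^UY
U/II-1 ? I-1×I-2: X^UX^U|X^UX^u
U/II-2 aff ·: X^uY
U/II-3 un I-1×I-2: X^UY
U/II-4 ? ·: X^UX^U|X^UX^u|X^uX^u
U/III-1 un II-1×II-2: X^UX^u
U/III-2 ? II-1×II-2: X^UY|X^uY
U/III-3 un II-1×II-2: X^UY
U/III-4 un II-4×II-3: X^UX^U|X^UX^u
⇒ U over [I-1,I-2,II-1,II-2,II-3,II-4,III-1,III-2,III-3,III-4]: 16 consistent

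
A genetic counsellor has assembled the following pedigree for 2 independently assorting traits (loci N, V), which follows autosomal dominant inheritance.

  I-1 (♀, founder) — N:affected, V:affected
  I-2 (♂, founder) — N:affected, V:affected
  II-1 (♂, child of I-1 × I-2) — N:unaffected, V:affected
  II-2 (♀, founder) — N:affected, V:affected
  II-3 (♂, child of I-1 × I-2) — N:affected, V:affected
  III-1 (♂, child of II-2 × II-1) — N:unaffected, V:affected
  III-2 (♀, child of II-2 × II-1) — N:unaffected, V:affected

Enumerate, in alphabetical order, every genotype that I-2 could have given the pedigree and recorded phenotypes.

N/I-1 aff ·: Nn
N/I-2 aff ·: Nn
N/II-1 un I-1×I-2: nn
N/II-2 aff ·: Nn
N/II-3 aff I-1×I-2: Nn|NN
N/III-1 un II-2×II-1: nn
N/III-2 un II-2×II-1: nn
⇒ N over [I-1,I-2,II-1,II-2,II-3,III-1,III-2]: 2 consistent
V/I-1 aff ·: Vv|VV
V/I-2 aff ·: Vv|VV
V/II-1 aff I-1×I-2: Vv|VV
V/II-2 aff ·: Vv|VV
V/II-3 aff I-1×I-2: Vv|VV
V/III-1 aff II-2×II-1: Vv|VV
V/III-2 aff II-2×II-1: Vv|VV
⇒ V over [I-1,I-2,II-1,II-2,II-3,III-1,III-2]: 83 consistent

I-2 ∈ {Nn VV, Nn Vv}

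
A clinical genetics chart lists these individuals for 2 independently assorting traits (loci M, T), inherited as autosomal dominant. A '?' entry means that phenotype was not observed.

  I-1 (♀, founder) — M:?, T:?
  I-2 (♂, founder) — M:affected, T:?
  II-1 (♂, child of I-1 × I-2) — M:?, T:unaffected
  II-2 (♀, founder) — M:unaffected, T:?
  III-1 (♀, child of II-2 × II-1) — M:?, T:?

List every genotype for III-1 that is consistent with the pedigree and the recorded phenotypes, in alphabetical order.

M/I-1 ? ·: mm|Mm|MM
M/I-2 aff ·: Mm|MM
M/II-1 ? I-1×I-2: mm|Mm|MM
M/II-2 un ·: mm
M/III-1 ? II-2×II-1: mm|Mm
⇒ M over [I-1,I-2,II-1,II-2,III-1]: 16 consistent
T/I-1 ? ·: tt|Tt
T/I-2 ? ·: tt|Tt
T/II-1 un I-1×I-2: tt
T/II-2 ? ·: tt|Tt|TT
T/III-1 ? II-2×II-1: tt|Tt
⇒ T over [I-1,I-2,II-1,II-2,III-1]: 16 consistent

III-1 ∈ {Mm Tt, Mm tt, mm Tt, mm tt}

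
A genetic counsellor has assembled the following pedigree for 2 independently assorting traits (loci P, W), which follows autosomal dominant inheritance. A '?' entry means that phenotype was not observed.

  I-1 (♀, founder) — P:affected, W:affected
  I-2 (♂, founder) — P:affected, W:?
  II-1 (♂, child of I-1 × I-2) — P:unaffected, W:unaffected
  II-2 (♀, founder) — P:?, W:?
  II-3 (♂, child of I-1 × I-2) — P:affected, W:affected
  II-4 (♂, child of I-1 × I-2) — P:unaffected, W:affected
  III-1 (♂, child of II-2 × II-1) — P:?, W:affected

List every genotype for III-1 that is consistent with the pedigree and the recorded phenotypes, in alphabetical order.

P/I-1 aff ·: Pp
P/I-2 aff ·: Pp
P/II-1 un I-1×I-2: pp
P/II-2 ? ·: pp|Pp|PP
P/II-3 aff I-1×I-2: Pp|PP
P/II-4 un I-1×I-2: pp
P/III-1 ? II-2×II-1: pp|Pp
⇒ P over [I-1,I-2,II-1,II-2,II-3,II-4,III-1]: 8 consistent
W/I-1 aff ·: Ww
W/I-2 ? ·: ww|Ww
W/II-1 un I-1×I-2: ww
W/II-2 ? ·: Ww|WW
W/II-3 aff I-1×I-2: Ww|WW
W/II-4 aff I-1×I-2: Ww|WW
W/III-1 aff II-2×II-1: Ww
⇒ W over [I-1,I-2,II-1,II-2,II-3,II-4,III-1]: 10 consistent

III-1 ∈ {Pp Ww, pp Ww}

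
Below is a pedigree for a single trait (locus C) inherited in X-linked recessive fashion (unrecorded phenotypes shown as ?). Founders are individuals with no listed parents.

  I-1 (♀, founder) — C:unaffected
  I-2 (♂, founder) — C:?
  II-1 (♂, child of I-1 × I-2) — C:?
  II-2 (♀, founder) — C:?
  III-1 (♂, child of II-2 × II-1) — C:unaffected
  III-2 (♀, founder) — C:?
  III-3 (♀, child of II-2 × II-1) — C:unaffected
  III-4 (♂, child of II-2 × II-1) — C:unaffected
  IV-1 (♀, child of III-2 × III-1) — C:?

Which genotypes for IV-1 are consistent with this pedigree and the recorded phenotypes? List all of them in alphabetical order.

IV-1 ∈ {X^CX^C, X^CX^c}

C/I-1 un ·: X^CX^C|X^CX^c
C/I-2 ? ·: X^CY|X^cY
C/II-1 ? I-1×I-2: X^CY|X^cY
C/II-2 ? ·: X^CX^C|X^CX^c
C/III-1 un II-2×II-1: X^CY
C/III-2 ? ·: X^CX^C|X^CX^c|X^cX^c
C/III-3 un II-2×II-1: X^CX^C|X^CX^c
C/III-4 un II-2×II-1: X^CY
C/IV-1 ? III-2×III-1: X^CX^C|X^CX^c
⇒ C over [I-1,I-2,II-1,II-2,III-1,III-2,III-3,III-4,IV-1]: 64 consistent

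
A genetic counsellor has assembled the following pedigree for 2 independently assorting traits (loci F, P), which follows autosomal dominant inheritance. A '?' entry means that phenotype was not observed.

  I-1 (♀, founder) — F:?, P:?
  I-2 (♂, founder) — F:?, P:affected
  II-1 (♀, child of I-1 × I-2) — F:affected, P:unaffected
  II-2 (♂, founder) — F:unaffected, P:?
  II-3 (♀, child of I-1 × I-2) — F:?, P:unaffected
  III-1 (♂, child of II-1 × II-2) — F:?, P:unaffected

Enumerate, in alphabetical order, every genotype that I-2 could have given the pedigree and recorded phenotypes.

F/I-1 ? ·: ff|Ff|FF
F/I-2 ? ·: ff|Ff|FF
F/II-1 aff I-1×I-2: Ff|FF
F/II-2 un ·: ff
F/II-3 ? I-1×I-2: ff|Ff|FF
F/III-1 ? II-1×II-2: ff|Ff
⇒ F over [I-1,I-2,II-1,II-2,II-3,III-1]: 34 consistent
P/I-1 ? ·: pp|Pp
P/I-2 aff ·: Pp
P/II-1 un I-1×I-2: pp
P/II-2 ? ·: pp|Pp
P/II-3 un I-1×I-2: pp
P/III-1 un II-1×II-2: pp
⇒ P over [I-1,I-2,II-1,II-2,II-3,III-1]: 4 consistent

I-2 ∈ {FF Pp, Ff Pp, ff Pp}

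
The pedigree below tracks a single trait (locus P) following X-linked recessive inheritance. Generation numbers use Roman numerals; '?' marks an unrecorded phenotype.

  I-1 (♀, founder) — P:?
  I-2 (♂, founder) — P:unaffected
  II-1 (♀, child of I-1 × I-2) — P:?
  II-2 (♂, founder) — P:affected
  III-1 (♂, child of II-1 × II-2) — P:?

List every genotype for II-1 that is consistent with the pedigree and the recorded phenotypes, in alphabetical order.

II-1 ∈ {X^PX^P, X^PX^p}

P/I-1 ? ·: X^PX^P|X^PX^p|X^pX^p
P/I-2 un ·: X^PY
P/II-1 ? I-1×I-2: X^PX^P|X^PX^p
P/II-2 aff ·: X^pY
P/III-1 ? II-1×II-2: X^PY|X^pY
⇒ P over [I-1,I-2,II-1,II-2,III-1]: 6 consistent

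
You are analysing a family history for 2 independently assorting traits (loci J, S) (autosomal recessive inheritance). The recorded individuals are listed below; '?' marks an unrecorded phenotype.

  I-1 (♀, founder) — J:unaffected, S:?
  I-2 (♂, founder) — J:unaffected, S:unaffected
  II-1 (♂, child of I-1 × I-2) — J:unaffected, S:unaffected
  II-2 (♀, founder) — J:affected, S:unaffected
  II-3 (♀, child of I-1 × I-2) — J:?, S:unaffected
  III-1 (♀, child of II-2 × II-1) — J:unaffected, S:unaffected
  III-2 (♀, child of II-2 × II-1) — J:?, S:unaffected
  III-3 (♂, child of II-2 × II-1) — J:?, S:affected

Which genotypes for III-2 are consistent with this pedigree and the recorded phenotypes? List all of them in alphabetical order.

J/I-1 un ·: JJ|Jj
J/I-2 un ·: JJ|Jj
J/II-1 un I-1×I-2: JJ|Jj
J/II-2 aff ·: jj
J/II-3 ? I-1×I-2: JJ|Jj|jj
J/III-1 un II-2×II-1: Jj
J/III-2 ? II-2×II-1: Jj|jj
J/III-3 ? II-2×II-1: Jj|jj
⇒ J over [I-1,I-2,II-1,II-2,II-3,III-1,III-2,III-3]: 36 consistent
S/I-1 ? ·: SS|Ss|ss
S/I-2 un ·: SS|Ss
S/II-1 un I-1×I-2: Ss
S/II-2 un ·: Ss
S/II-3 un I-1×I-2: SS|Ss
S/III-1 un II-2×II-1: SS|Ss
S/III-2 un II-2×II-1: SS|Ss
S/III-3 aff II-2×II-1: ss
⇒ S over [I-1,I-2,II-1,II-2,II-3,III-1,III-2,III-3]: 32 consistent

III-2 ∈ {Jj SS, Jj Ss, jj SS, jj Ss}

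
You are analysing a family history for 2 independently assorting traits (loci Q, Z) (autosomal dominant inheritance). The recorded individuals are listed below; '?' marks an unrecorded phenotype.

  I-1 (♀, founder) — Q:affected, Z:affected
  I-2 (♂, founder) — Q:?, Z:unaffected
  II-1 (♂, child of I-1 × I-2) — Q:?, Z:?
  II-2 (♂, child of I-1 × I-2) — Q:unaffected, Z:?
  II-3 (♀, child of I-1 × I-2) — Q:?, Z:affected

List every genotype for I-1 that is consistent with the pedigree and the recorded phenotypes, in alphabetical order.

I-1 ∈ {Qq ZZ, Qq Zz}

Q/I-1 aff ·: Qq
Q/I-2 ? ·: qq|Qq
Q/II-1 ? I-1×I-2: qq|Qq|QQ
Q/II-2 un I-1×I-2: qq
Q/II-3 ? I-1×I-2: qq|Qq|QQ
⇒ Q over [I-1,I-2,II-1,II-2,II-3]: 13 consistent
Z/I-1 aff ·: Zz|ZZ
Z/I-2 un ·: zz
Z/II-1 ? I-1×I-2: zz|Zz
Z/II-2 ? I-1×I-2: zz|Zz
Z/II-3 aff I-1×I-2: Zz
⇒ Z over [I-1,I-2,II-1,II-2,II-3]: 5 consistent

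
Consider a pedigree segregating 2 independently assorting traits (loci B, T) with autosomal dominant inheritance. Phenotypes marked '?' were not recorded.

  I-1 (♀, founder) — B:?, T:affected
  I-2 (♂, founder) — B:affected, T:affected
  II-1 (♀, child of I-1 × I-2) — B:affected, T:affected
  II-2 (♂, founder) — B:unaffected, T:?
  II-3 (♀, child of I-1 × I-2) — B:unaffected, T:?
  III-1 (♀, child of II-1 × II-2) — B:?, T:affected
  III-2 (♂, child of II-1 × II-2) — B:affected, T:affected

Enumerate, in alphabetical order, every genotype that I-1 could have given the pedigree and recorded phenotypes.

I-1 ∈ {Bb TT, Bb Tt, bb TT, bb Tt}

B/I-1 ? ·: bb|Bb
B/I-2 aff ·: Bb
B/II-1 aff I-1×I-2: Bb|BB
B/II-2 un ·: bb
B/II-3 un I-1×I-2: bb
B/III-1 ? II-1×II-2: bb|Bb
B/III-2 aff II-1×II-2: Bb
⇒ B over [I-1,I-2,II-1,II-2,II-3,III-1,III-2]: 5 consistent
T/I-1 aff ·: Tt|TT
T/I-2 aff ·: Tt|TT
T/II-1 aff I-1×I-2: Tt|TT
T/II-2 ? ·: tt|Tt|TT
T/II-3 ? I-1×I-2: tt|Tt|TT
T/III-1 aff II-1×II-2: Tt|TT
T/III-2 aff II-1×II-2: Tt|TT
⇒ T over [I-1,I-2,II-1,II-2,II-3,III-1,III-2]: 111 consistent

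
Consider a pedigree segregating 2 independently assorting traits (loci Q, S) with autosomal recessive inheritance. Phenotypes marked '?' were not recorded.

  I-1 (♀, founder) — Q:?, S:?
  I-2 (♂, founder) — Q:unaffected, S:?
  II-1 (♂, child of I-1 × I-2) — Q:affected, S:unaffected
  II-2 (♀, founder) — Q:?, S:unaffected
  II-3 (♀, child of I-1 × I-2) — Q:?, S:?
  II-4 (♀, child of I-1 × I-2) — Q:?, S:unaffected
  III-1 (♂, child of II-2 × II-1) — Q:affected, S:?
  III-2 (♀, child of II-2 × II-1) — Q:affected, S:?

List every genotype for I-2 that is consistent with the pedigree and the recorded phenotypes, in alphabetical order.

I-2 ∈ {Qq SS, Qq Ss, Qq ss}

Q/I-1 ? ·: Qq|qq
Q/I-2 un ·: Qq
Q/II-1 aff I-1×I-2: qq
Q/II-2 ? ·: Qq|qq
Q/II-3 ? I-1×I-2: QQ|Qq|qq
Q/II-4 ? I-1×I-2: QQ|Qq|qq
Q/III-1 aff II-2×II-1: qq
Q/III-2 aff II-2×II-1: qq
⇒ Q over [I-1,I-2,II-1,II-2,II-3,II-4,III-1,III-2]: 26 consistent
S/I-1 ? ·: SS|Ss|ss
S/I-2 ? ·: SS|Ss|ss
S/II-1 un I-1×I-2: SS|Ss
S/II-2 un ·: SS|Ss
S/II-3 ? I-1×I-2: SS|Ss|ss
S/II-4 un I-1×I-2: SS|Ss
S/III-1 ? II-2×II-1: SS|Ss|ss
S/III-2 ? II-2×II-1: SS|Ss|ss
⇒ S over [I-1,I-2,II-1,II-2,II-3,II-4,III-1,III-2]: 335 consistent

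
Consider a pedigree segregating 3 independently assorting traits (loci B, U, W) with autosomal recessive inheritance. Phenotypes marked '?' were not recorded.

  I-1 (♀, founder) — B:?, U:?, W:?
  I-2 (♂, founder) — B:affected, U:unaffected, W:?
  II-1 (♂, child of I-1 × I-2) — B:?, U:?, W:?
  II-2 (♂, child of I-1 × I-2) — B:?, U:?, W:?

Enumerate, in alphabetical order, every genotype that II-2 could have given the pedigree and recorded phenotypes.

B/I-1 ? ·: BB|Bb|bb
B/I-2 aff ·: bb
B/II-1 ? I-1×I-2: Bb|bb
B/II-2 ? I-1×I-2: Bb|bb
⇒ B over [I-1,I-2,II-1,II-2]: 6 consistent
U/I-1 ? ·: UU|Uu|uu
U/I-2 un ·: UU|Uu
U/II-1 ? I-1×I-2: UU|Uu|uu
U/II-2 ? I-1×I-2: UU|Uu|uu
⇒ U over [I-1,I-2,II-1,II-2]: 23 consistent
W/I-1 ? ·: WW|Ww|ww
W/I-2 ? ·: WW|Ww|ww
W/II-1 ? I-1×I-2: WW|Ww|ww
W/II-2 ? I-1×I-2: WW|Ww|ww
⇒ W over [I-1,I-2,II-1,II-2]: 29 consistent

II-2 ∈ {Bb UU WW, Bb UU Ww, Bb UU ww, Bb Uu WW, Bb Uu Ww, Bb Uu ww, Bb uu WW, Bb uu Ww, Bb uu ww, bb UU WW, bb UU Ww, bb UU ww, bb Uu WW, bb Uu Ww, bb Uu ww, bb uu WW, bb uu Ww, bb uu ww}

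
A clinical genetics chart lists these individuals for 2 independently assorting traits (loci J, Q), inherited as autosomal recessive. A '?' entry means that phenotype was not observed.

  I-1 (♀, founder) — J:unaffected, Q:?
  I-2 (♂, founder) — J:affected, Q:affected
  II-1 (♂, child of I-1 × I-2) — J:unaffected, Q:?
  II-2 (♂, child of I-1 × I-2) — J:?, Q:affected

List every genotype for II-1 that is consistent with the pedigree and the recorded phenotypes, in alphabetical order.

II-1 ∈ {Jj Qq, Jj qq}

J/I-1 un ·: JJ|Jj
J/I-2 aff ·: jj
J/II-1 un I-1×I-2: Jj
J/II-2 ? I-1×I-2: Jj|jj
⇒ J over [I-1,I-2,II-1,II-2]: 3 consistent
Q/I-1 ? ·: Qq|qq
Q/I-2 aff ·: qq
Q/II-1 ? I-1×I-2: Qq|qq
Q/II-2 aff I-1×I-2: qq
⇒ Q over [I-1,I-2,II-1,II-2]: 3 consistent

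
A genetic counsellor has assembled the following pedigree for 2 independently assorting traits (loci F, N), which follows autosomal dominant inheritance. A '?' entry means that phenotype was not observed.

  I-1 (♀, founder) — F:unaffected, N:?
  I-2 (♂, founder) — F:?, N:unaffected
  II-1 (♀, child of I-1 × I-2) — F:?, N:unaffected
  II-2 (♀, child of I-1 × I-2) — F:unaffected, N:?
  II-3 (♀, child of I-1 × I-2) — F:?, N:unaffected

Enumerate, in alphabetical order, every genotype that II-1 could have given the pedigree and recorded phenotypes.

II-1 ∈ {Ff nn, ff nn}

F/I-1 un ·: ff
F/I-2 ? ·: ff|Ff
F/II-1 ? I-1×I-2: ff|Ff
F/II-2 un I-1×I-2: ff
F/II-3 ? I-1×I-2: ff|Ff
⇒ F over [I-1,I-2,II-1,II-2,II-3]: 5 consistent
N/I-1 ? ·: nn|Nn
N/I-2 un ·: nn
N/II-1 un I-1×I-2: nn
N/II-2 ? I-1×I-2: nn|Nn
N/II-3 un I-1×I-2: nn
⇒ N over [I-1,I-2,II-1,II-2,II-3]: 3 consistent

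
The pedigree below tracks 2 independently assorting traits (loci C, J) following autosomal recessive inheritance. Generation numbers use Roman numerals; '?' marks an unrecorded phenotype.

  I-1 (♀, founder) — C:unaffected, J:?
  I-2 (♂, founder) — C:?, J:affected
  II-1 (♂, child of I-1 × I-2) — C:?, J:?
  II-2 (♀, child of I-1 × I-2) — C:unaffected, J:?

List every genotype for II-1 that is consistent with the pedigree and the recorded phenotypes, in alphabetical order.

II-1 ∈ {CC Jj, CC jj, Cc Jj, Cc jj, cc Jj, cc jj}

C/I-1 un ·: CC|Cc
C/I-2 ? ·: CC|Cc|cc
C/II-1 ? I-1×I-2: CC|Cc|cc
C/II-2 un I-1×I-2: CC|Cc
⇒ C over [I-1,I-2,II-1,II-2]: 18 consistent
J/I-1 ? ·: JJ|Jj|jj
J/I-2 aff ·: jj
J/II-1 ? I-1×I-2: Jj|jj
J/II-2 ? I-1×I-2: Jj|jj
⇒ J over [I-1,I-2,II-1,II-2]: 6 consistent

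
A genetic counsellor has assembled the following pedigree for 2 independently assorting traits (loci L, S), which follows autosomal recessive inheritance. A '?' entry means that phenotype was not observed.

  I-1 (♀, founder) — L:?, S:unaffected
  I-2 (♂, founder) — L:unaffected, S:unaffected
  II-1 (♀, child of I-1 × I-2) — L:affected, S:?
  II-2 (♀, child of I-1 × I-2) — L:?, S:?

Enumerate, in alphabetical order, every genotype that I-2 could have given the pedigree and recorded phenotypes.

L/I-1 ? ·: Ll|ll
L/I-2 un ·: Ll
L/II-1 aff I-1×I-2: ll
L/II-2 ? I-1×I-2: LL|Ll|ll
⇒ L over [I-1,I-2,II-1,II-2]: 5 consistent
S/I-1 un ·: SS|Ss
S/I-2 un ·: SS|Ss
S/II-1 ? I-1×I-2: SS|Ss|ss
S/II-2 ? I-1×I-2: SS|Ss|ss
⇒ S over [I-1,I-2,II-1,II-2]: 18 consistent

I-2 ∈ {Ll SS, Ll Ss}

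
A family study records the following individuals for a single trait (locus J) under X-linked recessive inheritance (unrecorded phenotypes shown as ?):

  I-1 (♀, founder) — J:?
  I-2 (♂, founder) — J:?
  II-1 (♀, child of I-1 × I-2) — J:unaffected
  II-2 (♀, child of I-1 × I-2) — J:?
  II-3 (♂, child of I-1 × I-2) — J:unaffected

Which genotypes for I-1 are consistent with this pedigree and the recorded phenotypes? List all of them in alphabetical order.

I-1 ∈ {X^JX^J, X^JX^j}

J/I-1 ? ·: X^JX^J|X^JX^j
J/I-2 ? ·: X^JY|X^jY
J/II-1 un I-1×I-2: X^JX^J|X^JX^j
J/II-2 ? I-1×I-2: X^JX^J|X^JX^j|X^jX^j
J/II-3 un I-1×I-2: X^JY
⇒ J over [I-1,I-2,II-1,II-2,II-3]: 8 consistent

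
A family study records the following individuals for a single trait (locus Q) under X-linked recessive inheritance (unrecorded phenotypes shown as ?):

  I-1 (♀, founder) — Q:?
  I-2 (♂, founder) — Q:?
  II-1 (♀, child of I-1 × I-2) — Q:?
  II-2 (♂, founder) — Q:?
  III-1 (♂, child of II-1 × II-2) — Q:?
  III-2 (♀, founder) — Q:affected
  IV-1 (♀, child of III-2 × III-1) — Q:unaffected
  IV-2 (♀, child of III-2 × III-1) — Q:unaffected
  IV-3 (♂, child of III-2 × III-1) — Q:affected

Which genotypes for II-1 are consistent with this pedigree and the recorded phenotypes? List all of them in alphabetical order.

Q/I-1 ? ·: X^QX^Q|X^QX^q|X^qX^q
Q/I-2 ? ·: X^QY|X^qY
Q/II-1 ? I-1×I-2: X^QX^Q|X^QX^q
Q/II-2 ? ·: X^QY|X^qY
Q/III-1 ? II-1×II-2: X^QY
Q/III-2 aff ·: X^qX^q
Q/IV-1 un III-2×III-1: X^QX^q
Q/IV-2 un III-2×III-1: X^QX^q
Q/IV-3 aff III-2×III-1: X^qY
⇒ Q over [I-1,I-2,II-1,II-2,III-1,III-2,IV-1,IV-2,IV-3]: 12 consistent

II-1 ∈ {X^QX^Q, X^QX^q}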